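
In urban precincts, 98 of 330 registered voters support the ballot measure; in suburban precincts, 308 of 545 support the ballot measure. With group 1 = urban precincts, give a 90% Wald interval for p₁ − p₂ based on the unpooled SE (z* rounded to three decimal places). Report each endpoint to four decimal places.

(-0.3223, -0.2140)

p̂₁ = 98/330 = 0.29697, p̂₂ = 308/545 = 0.56514; p̂₁ − p̂₂ = -0.26817.
SE = √(0.000632663 + 0.000450930) = √0.001083593 = 0.032918.
z* = 1.645 at the 90% level. Margin = 1.645·0.032918 = 0.05415.
So the interval runs from -0.3223 to -0.2140.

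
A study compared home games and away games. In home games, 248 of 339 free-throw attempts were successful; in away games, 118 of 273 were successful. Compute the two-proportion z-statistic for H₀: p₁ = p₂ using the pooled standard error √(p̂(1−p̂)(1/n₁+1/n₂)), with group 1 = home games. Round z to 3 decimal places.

z = 7.508

Sample proportions: p̂₁ = 248/339 = 0.73156 and p̂₂ = 118/273 = 0.43223.
Pooling: p̂ = 366/612 = 0.59804.
SE = √[p̂(1−p̂)(1/n₁+1/n₂)] = √[0.59804·0.40196·(1/339+1/273)] ≈ 0.039870.
z = (p̂₁ − p̂₂)/SE = (0.73156 − 0.43223)/0.039870 = 0.29933/0.039870 = 7.508.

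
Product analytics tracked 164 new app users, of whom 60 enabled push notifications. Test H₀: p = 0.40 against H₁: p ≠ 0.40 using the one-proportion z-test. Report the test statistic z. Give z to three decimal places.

z = -0.893

With x = 60 successes in n = 164, p̂ = 0.36585.
SE₀ = √(0.40·0.60/164) = 0.038255.
z = (0.36585 − 0.40)/0.038255 = -0.03415/0.038255 = -0.893.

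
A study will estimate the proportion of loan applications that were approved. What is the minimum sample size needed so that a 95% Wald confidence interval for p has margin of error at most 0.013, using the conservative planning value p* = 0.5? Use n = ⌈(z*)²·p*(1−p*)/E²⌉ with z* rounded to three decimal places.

n = 5683

z* = 1.960 at the 95% level.
p*(1−p*) = 0.50·0.50 = 0.2500.
(z*)²·p*(1−p*)/E² = 3.841600·0.2500/0.000169 = 5682.840.
⌈5682.840⌉ = 5683.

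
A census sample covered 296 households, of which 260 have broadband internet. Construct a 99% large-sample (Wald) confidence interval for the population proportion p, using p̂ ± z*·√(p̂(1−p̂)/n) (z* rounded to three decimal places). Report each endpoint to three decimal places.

With x = 260 successes in n = 296, p̂ = 0.87838.
SE = √(p̂(1−p̂)/n) = √(0.106830/296) = 0.018998.
For 99% confidence, z* = 2.576.
Margin = 2.576·0.018998 = 0.04894.
CI: 0.87838 ± 0.04894 = (0.829, 0.927).

(0.829, 0.927)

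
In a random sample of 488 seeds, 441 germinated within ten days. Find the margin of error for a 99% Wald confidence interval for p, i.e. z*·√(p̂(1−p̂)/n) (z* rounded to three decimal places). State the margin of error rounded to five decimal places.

With x = 441 successes in n = 488, p̂ = 0.90369.
Standard error of p̂: √(0.087036/488) = √0.000178352 = 0.013355.
The 99% critical value is z* = 2.576.
Margin of error = z*·SE = 2.576 × 0.013355 = 0.03440.

ME = 0.03440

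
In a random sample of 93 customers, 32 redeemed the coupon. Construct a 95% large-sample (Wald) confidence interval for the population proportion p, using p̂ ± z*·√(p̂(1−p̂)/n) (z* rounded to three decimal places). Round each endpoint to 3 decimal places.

With x = 32 successes in n = 93, p̂ = 0.34409.
SE(p̂) = √(0.34409·0.65591/93) = 0.049262.
The 95% critical value is z* = 1.960.
Margin of error: 1.960 × 0.049262 = 0.09655.
CI: 0.34409 ± 0.09655 = (0.248, 0.441).

(0.248, 0.441)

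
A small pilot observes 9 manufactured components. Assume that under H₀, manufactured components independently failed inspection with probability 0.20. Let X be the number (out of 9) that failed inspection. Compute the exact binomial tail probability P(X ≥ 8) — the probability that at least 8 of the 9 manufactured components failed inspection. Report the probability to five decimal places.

X ~ Binomial(n=9, p=0.20).
P(X ≥ 8) = C(9,8)·0.20^8·0.80^1 + C(9,9)·0.20^9·0.80^0.
= 0.000018 + 0.000001 = 0.00002.

P = 0.00002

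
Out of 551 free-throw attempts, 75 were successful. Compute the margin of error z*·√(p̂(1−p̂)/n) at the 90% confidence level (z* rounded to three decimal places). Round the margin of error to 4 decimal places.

ME = 0.0240

p̂ = 75/551 = 0.13612.
SE(p̂) = √(0.13612·0.86388/551) = 0.014609.
The 90% critical value is z* = 1.645.
ME = 1.645·0.014609 = 0.0240.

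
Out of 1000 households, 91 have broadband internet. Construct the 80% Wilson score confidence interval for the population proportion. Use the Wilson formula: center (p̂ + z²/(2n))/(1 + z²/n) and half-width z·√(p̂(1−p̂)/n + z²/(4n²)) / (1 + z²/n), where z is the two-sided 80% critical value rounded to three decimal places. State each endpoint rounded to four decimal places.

p̂ = 91/1000 = 0.09100; z = 1.282, so z² = 1.643524.
Denominator 1 + z²/n = 1 + 1.643524/1000 = 1.001644.
Adjusted center: (0.09100 + z²/(2n))/1.001644 = 0.09167.
Radicand: p̂(1−p̂)/n + z²/(4n²) = 0.000082719 + 0.000000411 = 0.000083130.
Half-width = 1.282·√0.000083130/1.001644 = 0.01167.
So the interval runs from 0.0800 to 0.1033.

(0.0800, 0.1033)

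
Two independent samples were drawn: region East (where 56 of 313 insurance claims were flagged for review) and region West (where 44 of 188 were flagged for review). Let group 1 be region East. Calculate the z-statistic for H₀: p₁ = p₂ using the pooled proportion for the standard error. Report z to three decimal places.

z = -1.495

Sample proportions: p̂₁ = 56/313 = 0.17891 and p̂₂ = 44/188 = 0.23404.
Pooled p̂ = (56+44)/(313+188) = 100/501 = 0.19960.
Pooled SE = √[0.1597603·0.00851404] ≈ 0.036881.
z = (p̂₁ − p̂₂)/SE = (0.17891 − 0.23404)/0.036881 = -0.05513/0.036881 = -1.495.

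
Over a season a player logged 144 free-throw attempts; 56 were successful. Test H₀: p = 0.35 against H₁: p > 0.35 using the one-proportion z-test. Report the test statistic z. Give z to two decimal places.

z = 0.98

With x = 56 successes in n = 144, p̂ = 0.38889.
Under H₀, SE = √(p₀(1−p₀)/n) = √(0.35·0.65/144) = √0.001579861 = 0.039747.
z = (0.38889 − 0.35)/0.039747 = 0.03889/0.039747 = 0.98.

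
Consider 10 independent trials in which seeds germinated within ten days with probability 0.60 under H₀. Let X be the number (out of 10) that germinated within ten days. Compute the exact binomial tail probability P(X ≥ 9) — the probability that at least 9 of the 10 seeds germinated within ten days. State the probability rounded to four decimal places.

X is binomial with n = 10 and p = 0.60.
P(X ≥ 9) = C(10,9)·0.60^9·0.40^1 + C(10,10)·0.60^10·0.40^0.
= 0.040311 + 0.006047 = 0.0464.

P = 0.0464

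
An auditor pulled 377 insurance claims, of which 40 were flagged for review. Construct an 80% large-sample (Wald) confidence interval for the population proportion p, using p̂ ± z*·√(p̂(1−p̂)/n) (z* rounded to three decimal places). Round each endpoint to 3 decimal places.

(0.086, 0.126)

p̂ = 40/377 = 0.10610.
Standard error of p̂: √(0.094843/377) = √0.000251574 = 0.015861.
The 80% critical value is z* = 1.282.
Margin of error: 1.282 × 0.015861 = 0.02033.
So the interval runs from 0.086 to 0.126.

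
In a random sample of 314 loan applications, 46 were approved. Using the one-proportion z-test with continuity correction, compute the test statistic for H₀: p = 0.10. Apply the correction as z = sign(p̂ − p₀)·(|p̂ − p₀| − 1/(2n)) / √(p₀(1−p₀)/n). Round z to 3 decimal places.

Sample proportion p̂ = 46/314 = 0.14650. p̂ − p₀ = 0.046497.
Continuity correction 1/(2n) = 1/628 = 0.001592.
Corrected numerator: |0.046497| − 0.001592 = 0.044905.
Null standard error: √(0.10·0.90/314) = √0.000286624 = 0.016930.
z = +0.044905/0.016930 = 2.652.

z = 2.652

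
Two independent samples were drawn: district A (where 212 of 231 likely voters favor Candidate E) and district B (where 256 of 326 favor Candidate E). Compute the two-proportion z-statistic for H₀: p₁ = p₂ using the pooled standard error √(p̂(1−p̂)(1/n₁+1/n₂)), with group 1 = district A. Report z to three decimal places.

Sample proportions: p̂₁ = 212/231 = 0.91775 and p̂₂ = 256/326 = 0.78528.
Pooling: p̂ = 468/557 = 0.84022.
Pooled SE = √[0.1342535·0.00739649] ≈ 0.031512.
z = (p̂₁ − p̂₂)/SE = (0.91775 − 0.78528)/0.031512 = 0.13247/0.031512 = 4.204.

z = 4.204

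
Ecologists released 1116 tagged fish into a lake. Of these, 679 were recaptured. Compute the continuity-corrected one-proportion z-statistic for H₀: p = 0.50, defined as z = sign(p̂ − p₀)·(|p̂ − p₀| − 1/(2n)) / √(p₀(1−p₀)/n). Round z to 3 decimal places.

z = 7.214

With x = 679 successes in n = 1116, p̂ = 0.60842. p̂ − p₀ = 0.108423.
Continuity correction 1/(2n) = 1/2232 = 0.000448.
Corrected numerator: |0.108423| − 0.000448 = 0.107975.
Null standard error: √(0.50·0.50/1116) = √0.000224014 = 0.014967.
z = (+)0.107975/0.014967 = 7.214.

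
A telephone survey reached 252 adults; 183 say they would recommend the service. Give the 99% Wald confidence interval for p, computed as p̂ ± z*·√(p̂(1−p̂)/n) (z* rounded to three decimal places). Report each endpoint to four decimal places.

(0.6538, 0.7985)

Sample proportion p̂ = 183/252 = 0.72619.
SE = √(p̂(1−p̂)/n) = √(0.198838/252) = 0.028090.
z* = 2.576 at the 99% level.
Margin of error: 2.576 × 0.028090 = 0.07236.
Interval: 0.72619 ± 0.07236 → (0.6538, 0.7985).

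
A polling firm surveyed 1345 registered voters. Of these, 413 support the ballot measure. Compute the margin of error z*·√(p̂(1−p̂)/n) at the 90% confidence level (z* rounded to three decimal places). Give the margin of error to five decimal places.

Sample proportion p̂ = 413/1345 = 0.30706.
SE(p̂) = √(0.30706·0.69294/1345) = 0.012578.
The 90% critical value is z* = 1.645.
Margin of error = z*·SE = 1.645 × 0.012578 = 0.02069.

ME = 0.02069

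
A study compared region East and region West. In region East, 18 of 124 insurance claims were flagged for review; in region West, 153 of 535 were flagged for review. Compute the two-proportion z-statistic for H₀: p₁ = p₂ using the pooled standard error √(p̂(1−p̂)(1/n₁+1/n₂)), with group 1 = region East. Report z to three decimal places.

p̂₁ = 18/124 = 0.14516, p̂₂ = 153/535 = 0.28598.
Pooling: p̂ = 171/659 = 0.25948.
SE = √[p̂(1−p̂)(1/n₁+1/n₂)] = √[0.25948·0.74052·(1/124+1/535)] ≈ 0.043690.
z = -0.14082/0.043690 = -3.223.

z = -3.223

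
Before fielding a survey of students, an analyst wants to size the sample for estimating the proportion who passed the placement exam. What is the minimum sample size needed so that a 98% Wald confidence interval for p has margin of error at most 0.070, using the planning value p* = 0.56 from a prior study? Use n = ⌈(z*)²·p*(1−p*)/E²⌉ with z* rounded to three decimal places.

n = 273

z* = 2.326 at the 98% level.
p*(1−p*) = 0.56·0.44 = 0.2464.
(z*)²·p*(1−p*)/E² = 5.410276·0.2464/0.004900 = 272.060.
⌈272.060⌉ = 273.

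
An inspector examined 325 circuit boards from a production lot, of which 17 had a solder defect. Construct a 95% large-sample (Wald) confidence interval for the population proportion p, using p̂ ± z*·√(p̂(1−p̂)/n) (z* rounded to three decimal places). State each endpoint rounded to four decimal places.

The sample proportion is 17/325 = 0.05231.
Standard error of p̂: √(0.049572/325) = √0.000152528 = 0.012350.
z* = 1.960 at the 95% level.
Margin of error: 1.960 × 0.012350 = 0.02421.
So the interval runs from 0.0281 to 0.0765.

(0.0281, 0.0765)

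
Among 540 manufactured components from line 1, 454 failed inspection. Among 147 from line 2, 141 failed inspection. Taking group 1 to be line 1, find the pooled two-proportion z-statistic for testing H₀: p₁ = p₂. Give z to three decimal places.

z = -3.738

p̂₁ = 454/540 = 0.84074, p̂₂ = 141/147 = 0.95918.
Pooled p̂ = (454+141)/(540+147) = 595/687 = 0.86608.
SE = √[p̂(1−p̂)(1/n₁+1/n₂)] = √[0.86608·0.13392·(1/540+1/147)] ≈ 0.031682.
z = -0.11844/0.031682 = -3.738.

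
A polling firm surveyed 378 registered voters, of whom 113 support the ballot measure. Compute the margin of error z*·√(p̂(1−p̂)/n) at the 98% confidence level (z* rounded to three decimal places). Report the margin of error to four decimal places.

Sample proportion p̂ = 113/378 = 0.29894.
Standard error of p̂: √(0.209576/378) = √0.000554433 = 0.023546.
The 98% critical value is z* = 2.326.
So ME = 0.0548.

ME = 0.0548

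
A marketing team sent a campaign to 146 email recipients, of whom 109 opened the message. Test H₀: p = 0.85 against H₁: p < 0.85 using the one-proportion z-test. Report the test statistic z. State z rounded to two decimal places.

z = -3.50

With x = 109 successes in n = 146, p̂ = 0.74658.
SE₀ = √(0.85·0.15/146) = 0.029551.
Test statistic: z = -0.10342/0.029551 = -3.50.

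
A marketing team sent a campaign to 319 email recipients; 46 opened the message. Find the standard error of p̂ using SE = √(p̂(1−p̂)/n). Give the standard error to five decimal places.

SE = 0.01967

With x = 46 successes in n = 319, p̂ = 0.14420.
p̂(1−p̂) = 0.14420·0.85580 = 0.123406.
SE = √(0.123406/319) = 0.01967.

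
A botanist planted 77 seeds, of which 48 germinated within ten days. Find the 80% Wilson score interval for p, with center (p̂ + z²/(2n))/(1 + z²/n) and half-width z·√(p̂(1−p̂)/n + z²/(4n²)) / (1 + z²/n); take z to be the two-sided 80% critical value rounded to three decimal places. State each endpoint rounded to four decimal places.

Here p̂ = 48/77 = 0.62338 and z = 1.282 (z² = 1.643524).
Denominator 1 + z²/n = 1 + 1.643524/77 = 1.021344.
Center = (0.62338 + 0.010672)/1.021344 = 0.62080.
Radicand: p̂(1−p̂)/n + z²/(4n²) = 0.003049068 + 0.000069300 = 0.003118368.
Half-width = 1.282·√0.003118368/1.021344 = 0.07009.
CI: 0.62080 ± 0.07009 = (0.5507, 0.6909).

(0.5507, 0.6909)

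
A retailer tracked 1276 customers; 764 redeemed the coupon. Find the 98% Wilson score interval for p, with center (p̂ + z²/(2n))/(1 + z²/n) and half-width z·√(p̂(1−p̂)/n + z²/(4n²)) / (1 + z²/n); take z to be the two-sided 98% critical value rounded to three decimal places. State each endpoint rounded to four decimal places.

p̂ = 764/1276 = 0.59875; z = 2.326, so z² = 5.410276.
1 + z²/n = 1.004240.
Adjusted center: (0.59875 + z²/(2n))/1.004240 = 0.59833.
Radicand: p̂(1−p̂)/n + z²/(4n²) = 0.000188283 + 0.000000831 = 0.000189114.
Half-width = 2.326·√0.000189114/1.004240 = 0.03185.
So the interval runs from 0.5665 to 0.6302.

(0.5665, 0.6302)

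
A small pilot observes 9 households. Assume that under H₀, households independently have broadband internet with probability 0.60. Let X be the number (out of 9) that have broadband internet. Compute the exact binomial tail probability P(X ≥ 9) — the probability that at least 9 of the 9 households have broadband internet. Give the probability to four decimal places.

X is binomial with n = 9 and p = 0.60.
P(X ≥ 9) = C(9,9)·0.60^9·0.40^0.
= 0.010078 = 0.0101.

P = 0.0101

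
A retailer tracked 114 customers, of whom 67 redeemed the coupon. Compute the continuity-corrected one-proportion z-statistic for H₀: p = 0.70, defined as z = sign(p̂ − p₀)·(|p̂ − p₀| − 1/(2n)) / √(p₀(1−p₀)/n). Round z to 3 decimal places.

Sample proportion p̂ = 67/114 = 0.58772. p̂ − p₀ = -0.112281.
Continuity correction 1/(2n) = 1/228 = 0.004386.
Corrected numerator: |-0.112281| − 0.004386 = 0.107895.
Null standard error: √(0.70·0.30/114) = √0.001842105 = 0.042920.
z = (−)0.107895/0.042920 = -2.514.

z = -2.514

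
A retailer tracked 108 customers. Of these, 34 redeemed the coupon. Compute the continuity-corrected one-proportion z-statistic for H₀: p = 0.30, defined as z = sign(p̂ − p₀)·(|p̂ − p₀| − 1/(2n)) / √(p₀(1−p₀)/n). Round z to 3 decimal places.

z = 0.231

Sample proportion p̂ = 34/108 = 0.31481. p̂ − p₀ = 0.014815.
1/(2n) = 0.004630.
Corrected numerator: |0.014815| − 0.004630 = 0.010185.
Null standard error: √(0.30·0.70/108) = √0.001944444 = 0.044096.
z = (+)0.010185/0.044096 = 0.231.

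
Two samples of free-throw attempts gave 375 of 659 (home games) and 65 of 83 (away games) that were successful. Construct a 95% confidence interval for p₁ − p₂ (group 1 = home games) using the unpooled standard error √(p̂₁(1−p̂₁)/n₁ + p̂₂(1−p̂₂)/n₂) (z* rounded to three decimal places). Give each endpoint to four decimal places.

(-0.3105, -0.1177)

p̂₁ = 375/659 = 0.56904, p̂₂ = 65/83 = 0.78313; p̂₁ − p̂₂ = -0.21409.
Unpooled SE = √(p̂₁(1−p̂₁)/n₁ + p̂₂(1−p̂₂)/n₂) = √(0.000372129 + 0.002046217) = 0.049177.
The 95% critical value is z* = 1.960. Margin of error = 0.09639.
CI: -0.21409 ± 0.09639 = (-0.3105, -0.1177).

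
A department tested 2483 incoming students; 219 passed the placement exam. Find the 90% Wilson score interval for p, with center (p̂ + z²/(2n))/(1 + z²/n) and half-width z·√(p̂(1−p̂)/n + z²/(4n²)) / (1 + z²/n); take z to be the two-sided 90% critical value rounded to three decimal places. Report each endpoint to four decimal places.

Here p̂ = 219/2483 = 0.08820 and z = 1.645 (z² = 2.706025).
Denominator 1 + z²/n = 1 + 2.706025/2483 = 1.001090.
Adjusted center: (0.08820 + z²/(2n))/1.001090 = 0.08865.
Radicand: p̂(1−p̂)/n + z²/(4n²) = 0.000032388 + 0.000000110 = 0.000032498.
Half-width = 1.645·√0.000032498/1.001090 = 0.00937.
So the interval runs from 0.0793 to 0.0980.

(0.0793, 0.0980)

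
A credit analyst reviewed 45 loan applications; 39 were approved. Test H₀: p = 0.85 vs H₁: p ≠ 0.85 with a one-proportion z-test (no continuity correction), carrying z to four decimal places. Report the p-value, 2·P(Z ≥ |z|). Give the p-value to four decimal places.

With x = 39 successes in n = 45, p̂ = 0.86667.
Null standard error: √(0.85·0.15/45) = √0.002833333 = 0.053229.
z = (p̂ − p₀)/SE = (39/45 − 0.85)/0.053229 ≈ 0.3131.
From the standard normal, 2·P(Z ≥ |z|) = 0.7542.

p-value = 0.7542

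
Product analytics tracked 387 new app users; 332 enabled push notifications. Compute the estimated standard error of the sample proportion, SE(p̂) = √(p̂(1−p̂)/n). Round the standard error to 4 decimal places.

SE = 0.0177

With x = 332 successes in n = 387, p̂ = 0.85788.
p̂(1−p̂) = 0.85788·0.14212 = 0.121922.
SE = √(0.121922/387) = 0.0177.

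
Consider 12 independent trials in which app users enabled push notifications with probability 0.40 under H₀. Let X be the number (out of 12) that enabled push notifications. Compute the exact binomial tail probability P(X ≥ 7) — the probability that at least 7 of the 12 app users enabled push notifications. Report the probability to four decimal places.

P = 0.1582

X is binomial with n = 12 and p = 0.40.
P(X ≥ 7) = Σ_{j=7}^{12} C(12,j)·0.40^j·0.60^{12−j}.
= 0.100902 + 0.042043 + 0.012457 + 0.002491 + 0.000302 + 0.000017 = 0.1582.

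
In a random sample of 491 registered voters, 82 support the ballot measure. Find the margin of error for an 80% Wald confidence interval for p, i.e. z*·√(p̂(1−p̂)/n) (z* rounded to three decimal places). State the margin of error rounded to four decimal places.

ME = 0.0216

p̂ = 82/491 = 0.16701.
SE(p̂) = √(0.16701·0.83299/491) = 0.016832.
z* = 1.282 at the 80% level.
So ME = 0.0216.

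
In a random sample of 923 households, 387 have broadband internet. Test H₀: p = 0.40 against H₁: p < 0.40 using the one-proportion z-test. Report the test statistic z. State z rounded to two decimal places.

z = 1.20

With x = 387 successes in n = 923, p̂ = 0.41928.
Null standard error: √(0.40·0.60/923) = √0.000260022 = 0.016125.
Test statistic: z = 0.01928/0.016125 = 1.20.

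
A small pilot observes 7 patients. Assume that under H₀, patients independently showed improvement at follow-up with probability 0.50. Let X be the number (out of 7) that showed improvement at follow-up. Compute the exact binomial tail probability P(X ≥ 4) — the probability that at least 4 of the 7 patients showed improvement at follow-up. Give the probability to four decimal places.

X ~ Binomial(n=7, p=0.50).
P(X ≥ 4) = C(7,4)·0.50^4·0.50^3 + C(7,5)·0.50^5·0.50^2 + C(7,6)·0.50^6·0.50^1 + C(7,7)·0.50^7·0.50^0.
= 0.273438 + 0.164062 + 0.054688 + 0.007812 = 0.5000.

P = 0.5000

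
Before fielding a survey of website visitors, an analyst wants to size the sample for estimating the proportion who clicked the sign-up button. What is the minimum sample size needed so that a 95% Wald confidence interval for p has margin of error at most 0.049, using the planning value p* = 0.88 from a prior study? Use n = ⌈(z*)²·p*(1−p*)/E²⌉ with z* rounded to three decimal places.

n = 169

For 95% confidence, z* = 1.960.
p*(1−p*) = 0.88·0.12 = 0.1056.
(z*)²·p*(1−p*)/E² = 3.841600·0.1056/0.002401 = 168.960.
Rounding up, n = 169.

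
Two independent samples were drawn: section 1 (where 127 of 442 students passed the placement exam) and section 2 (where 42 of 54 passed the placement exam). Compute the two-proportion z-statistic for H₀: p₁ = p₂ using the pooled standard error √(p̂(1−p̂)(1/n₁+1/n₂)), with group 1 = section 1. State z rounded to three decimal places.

p̂₁ = 127/442 = 0.28733, p̂₂ = 42/54 = 0.77778.
Pooling: p̂ = 169/496 = 0.34073.
SE = √[p̂(1−p̂)(1/n₁+1/n₂)] = √[0.34073·0.65927·(1/442+1/54)] ≈ 0.068323.
z = (p̂₁ − p̂₂)/SE = (0.28733 − 0.77778)/0.068323 = -0.49045/0.068323 = -7.178.

z = -7.178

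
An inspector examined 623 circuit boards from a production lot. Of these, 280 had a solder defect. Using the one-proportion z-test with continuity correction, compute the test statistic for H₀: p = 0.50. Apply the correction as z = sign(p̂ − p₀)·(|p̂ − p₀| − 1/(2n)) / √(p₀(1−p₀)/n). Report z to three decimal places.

z = -2.484

With x = 280 successes in n = 623, p̂ = 0.44944. p̂ − p₀ = -0.050562.
Continuity correction 1/(2n) = 1/1246 = 0.000803.
Corrected numerator: |-0.050562| − 0.000803 = 0.049759.
Under H₀, SE = √(p₀(1−p₀)/n) = √(0.50·0.50/623) = √0.000401284 = 0.020032.
z = −0.049759/0.020032 = -2.484.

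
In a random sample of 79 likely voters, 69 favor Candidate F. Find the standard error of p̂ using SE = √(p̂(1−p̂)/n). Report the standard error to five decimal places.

SE = 0.03741

p̂ = 69/79 = 0.87342.
p̂(1−p̂) = 0.110558.
SE = √(0.110558/79) = 0.03741.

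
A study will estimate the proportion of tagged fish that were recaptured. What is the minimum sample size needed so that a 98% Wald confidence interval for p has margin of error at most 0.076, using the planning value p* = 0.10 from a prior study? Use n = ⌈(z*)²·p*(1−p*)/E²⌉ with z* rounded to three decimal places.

n = 85

The 98% critical value is z* = 2.326.
p*(1−p*) = 0.10·0.90 = 0.0900.
Required n before rounding: 5.410276 × 0.0900 / 0.076² = 84.301.
Rounding up, n = 85.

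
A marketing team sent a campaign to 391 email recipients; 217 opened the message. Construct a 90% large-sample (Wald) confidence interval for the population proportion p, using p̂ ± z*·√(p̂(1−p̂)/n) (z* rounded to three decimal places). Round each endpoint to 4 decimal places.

With x = 217 successes in n = 391, p̂ = 0.55499.
SE(p̂) = √(0.55499·0.44501/391) = 0.025133.
For 90% confidence, z* = 1.645.
Margin of error: 1.645 × 0.025133 = 0.04134.
Interval: 0.55499 ± 0.04134 → (0.5136, 0.5963).

(0.5136, 0.5963)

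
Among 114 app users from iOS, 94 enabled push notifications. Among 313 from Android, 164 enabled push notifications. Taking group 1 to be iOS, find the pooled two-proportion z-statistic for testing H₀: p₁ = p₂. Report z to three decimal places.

z = 5.619

p̂₁ = 94/114 = 0.82456, p̂₂ = 164/313 = 0.52396.
Pooled p̂ = (94+164)/(114+313) = 258/427 = 0.60422.
SE = √[p̂(1−p̂)(1/n₁+1/n₂)] = √[0.60422·0.39578·(1/114+1/313)] ≈ 0.053495.
z = 0.30060/0.053495 = 5.619.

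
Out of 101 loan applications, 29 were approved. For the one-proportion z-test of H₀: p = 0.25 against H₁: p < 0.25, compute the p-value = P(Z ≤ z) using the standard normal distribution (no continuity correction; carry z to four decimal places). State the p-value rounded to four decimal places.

p-value = 0.8056

With x = 29 successes in n = 101, p̂ = 0.28713.
Under H₀, SE = √(p₀(1−p₀)/n) = √(0.25·0.75/101) = √0.001856436 = 0.043086.
z = (p̂ − p₀)/SE = (29/101 − 0.25)/0.043086 ≈ 0.8617.
From the standard normal, P(Z ≤ z) = 0.8056.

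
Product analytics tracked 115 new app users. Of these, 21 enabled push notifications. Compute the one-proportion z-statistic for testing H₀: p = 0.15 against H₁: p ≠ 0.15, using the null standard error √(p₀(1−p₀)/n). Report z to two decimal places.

With x = 21 successes in n = 115, p̂ = 0.18261.
Null standard error: √(0.15·0.85/115) = √0.001108696 = 0.033297.
z = (0.18261 − 0.15)/0.033297 = 0.03261/0.033297 = 0.98.

z = 0.98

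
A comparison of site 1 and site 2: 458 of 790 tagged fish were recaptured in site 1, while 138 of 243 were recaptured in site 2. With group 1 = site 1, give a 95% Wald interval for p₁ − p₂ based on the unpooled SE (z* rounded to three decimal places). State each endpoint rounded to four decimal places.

(-0.0593, 0.0830)

p̂₁ = 458/790 = 0.57975, p̂₂ = 138/243 = 0.56790; p̂₁ − p̂₂ = 0.01185.
SE = √(0.000308406 + 0.001009833) = √0.001318239 = 0.036308.
The 95% critical value is z* = 1.960. Margin = 1.960·0.036308 = 0.07116.
So the interval runs from -0.0593 to 0.0830.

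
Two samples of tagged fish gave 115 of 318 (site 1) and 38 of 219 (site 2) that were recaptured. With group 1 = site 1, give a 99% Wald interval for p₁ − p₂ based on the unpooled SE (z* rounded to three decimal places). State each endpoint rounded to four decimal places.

(0.0924, 0.2838)

p̂₁ = 0.36164, p̂₂ = 0.17352, so the observed difference is 0.18812.
Unpooled SE = √(p̂₁(1−p̂₁)/n₁ + p̂₂(1−p̂₂)/n₂) = √(0.000725960 + 0.000654832) = 0.037159.
For 99% confidence, z* = 2.576. Margin = 2.576·0.037159 = 0.09572.
Interval: 0.18812 ± 0.09572 → (0.0924, 0.2838).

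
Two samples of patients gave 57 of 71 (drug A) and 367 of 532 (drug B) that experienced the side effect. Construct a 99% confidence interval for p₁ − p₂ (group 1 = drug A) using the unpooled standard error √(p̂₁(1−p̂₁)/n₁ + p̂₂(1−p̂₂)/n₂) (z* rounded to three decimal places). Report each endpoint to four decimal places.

(-0.0192, 0.2451)

p̂₁ = 0.80282, p̂₂ = 0.68985, so the observed difference is 0.11297.
Unpooled SE = √(p̂₁(1−p̂₁)/n₁ + p̂₂(1−p̂₂)/n₂) = √(0.002229605 + 0.000402175) = 0.051301.
The 99% critical value is z* = 2.576. Margin = 2.576·0.051301 = 0.13215.
CI: 0.11297 ± 0.13215 = (-0.0192, 0.2451).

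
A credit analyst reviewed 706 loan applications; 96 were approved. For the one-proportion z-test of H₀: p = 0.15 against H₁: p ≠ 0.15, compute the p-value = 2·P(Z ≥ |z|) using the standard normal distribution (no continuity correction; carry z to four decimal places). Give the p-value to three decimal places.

The sample proportion is 96/706 = 0.13598.
Under H₀, SE = √(p₀(1−p₀)/n) = √(0.15·0.85/706) = √0.000180595 = 0.013439.
Test statistic (full precision, shown to 4 dp): z = (96/706 − 0.15)/SE₀ ≈ -1.0435.
p-value = 2·P(Z ≥ |z|) with z = -1.0435 → 0.297.

p-value = 0.297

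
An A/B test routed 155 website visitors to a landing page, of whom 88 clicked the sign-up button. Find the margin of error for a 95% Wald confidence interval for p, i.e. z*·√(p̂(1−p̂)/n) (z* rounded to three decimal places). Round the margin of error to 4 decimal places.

The sample proportion is 88/155 = 0.56774.
SE = √(p̂(1−p̂)/n) = √(0.245411/155) = 0.039791.
z* = 1.960 at the 95% level.
Margin of error = z*·SE = 1.960 × 0.039791 = 0.0780.

ME = 0.0780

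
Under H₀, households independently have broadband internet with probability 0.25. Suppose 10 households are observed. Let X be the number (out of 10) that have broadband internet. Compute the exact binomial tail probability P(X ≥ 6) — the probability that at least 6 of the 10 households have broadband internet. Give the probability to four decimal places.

X ~ Binomial(n=10, p=0.25).
P(X ≥ 6) = Σ_{j=6}^{10} C(10,j)·0.25^j·0.75^{10−j}.
= 0.016222 + 0.003090 + 0.000386 + 0.000029 + 0.000001 = 0.0197.

P = 0.0197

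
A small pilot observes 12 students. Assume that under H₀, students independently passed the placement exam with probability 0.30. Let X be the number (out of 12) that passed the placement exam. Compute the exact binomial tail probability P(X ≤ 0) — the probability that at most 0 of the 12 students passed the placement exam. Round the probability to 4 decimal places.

P = 0.0138

X is binomial with n = 12 and p = 0.30.
P(X ≤ 0) = C(12,0)·0.30^0·0.70^12.
= 0.013841 = 0.0138.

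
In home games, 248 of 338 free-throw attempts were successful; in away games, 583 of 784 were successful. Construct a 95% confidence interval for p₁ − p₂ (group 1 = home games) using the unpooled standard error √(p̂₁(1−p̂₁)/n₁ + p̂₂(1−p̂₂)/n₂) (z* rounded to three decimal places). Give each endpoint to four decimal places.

p̂₁ = 248/338 = 0.73373, p̂₂ = 583/784 = 0.74362; p̂₁ − p̂₂ = -0.00989.
Unpooled SE = √(p̂₁(1−p̂₁)/n₁ + p̂₂(1−p̂₂)/n₂) = √(0.000578022 + 0.000243174) = 0.028657.
z* = 1.960 at the 95% level. Margin of error = 0.05617.
So the interval runs from -0.0661 to 0.0463.

(-0.0661, 0.0463)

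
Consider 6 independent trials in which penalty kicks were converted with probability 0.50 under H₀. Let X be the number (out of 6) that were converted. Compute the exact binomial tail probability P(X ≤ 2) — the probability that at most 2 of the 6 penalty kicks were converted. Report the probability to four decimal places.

X ~ Binomial(n=6, p=0.50).
P(X ≤ 2) = C(6,0)·0.50^0·0.50^6 + C(6,1)·0.50^1·0.50^5 + C(6,2)·0.50^2·0.50^4.
= 0.015625 + 0.093750 + 0.234375 = 0.3438.

P = 0.3438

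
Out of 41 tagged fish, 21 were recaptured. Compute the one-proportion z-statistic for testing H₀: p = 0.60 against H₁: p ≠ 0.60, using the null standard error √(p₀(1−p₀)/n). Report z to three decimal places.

With x = 21 successes in n = 41, p̂ = 0.51220.
SE₀ = √(0.60·0.40/41) = 0.076509.
z = (0.51220 − 0.60)/0.076509 = -0.08780/0.076509 = -1.148.

z = -1.148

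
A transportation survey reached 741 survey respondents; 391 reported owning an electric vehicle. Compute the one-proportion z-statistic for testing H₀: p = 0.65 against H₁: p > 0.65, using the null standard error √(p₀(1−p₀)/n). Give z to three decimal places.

p̂ = 391/741 = 0.52767.
SE₀ = √(0.65·0.35/741) = 0.017522.
Test statistic: z = -0.12233/0.017522 = -6.982.

z = -6.982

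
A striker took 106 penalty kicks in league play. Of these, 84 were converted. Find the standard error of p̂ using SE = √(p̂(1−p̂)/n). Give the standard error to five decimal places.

With x = 84 successes in n = 106, p̂ = 0.79245.
p̂(1−p̂) = 0.79245·0.20755 = 0.164473.
SE = √(0.164473/106) = 0.03939.

SE = 0.03939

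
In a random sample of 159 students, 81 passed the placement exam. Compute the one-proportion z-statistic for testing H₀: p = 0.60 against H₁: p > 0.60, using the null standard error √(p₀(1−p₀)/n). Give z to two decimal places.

With x = 81 successes in n = 159, p̂ = 0.50943.
Null standard error: √(0.60·0.40/159) = √0.001509434 = 0.038851.
z = (p̂ − p₀)/SE = (0.50943 − 0.60)/0.038851 = -2.33.

z = -2.33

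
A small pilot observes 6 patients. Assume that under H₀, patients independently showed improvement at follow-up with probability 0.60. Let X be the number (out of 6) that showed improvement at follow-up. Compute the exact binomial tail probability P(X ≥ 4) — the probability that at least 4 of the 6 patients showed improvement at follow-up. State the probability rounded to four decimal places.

X ~ Binomial(n=6, p=0.60).
P(X ≥ 4) = C(6,4)·0.60^4·0.40^2 + C(6,5)·0.60^5·0.40^1 + C(6,6)·0.60^6·0.40^0.
= 0.311040 + 0.186624 + 0.046656 = 0.5443.

P = 0.5443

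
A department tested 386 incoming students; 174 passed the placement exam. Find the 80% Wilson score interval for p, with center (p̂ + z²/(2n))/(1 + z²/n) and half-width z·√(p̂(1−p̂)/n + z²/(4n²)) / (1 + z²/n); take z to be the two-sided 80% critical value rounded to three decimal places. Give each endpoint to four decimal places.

(0.4186, 0.4834)

p̂ = 174/386 = 0.45078; z = 1.282, so z² = 1.643524.
Denominator 1 + z²/n = 1 + 1.643524/386 = 1.004258.
Center = (0.45078 + 0.002129)/1.004258 = 0.45099.
Radicand: p̂(1−p̂)/n + z²/(4n²) = 0.000641391 + 0.000002758 = 0.000644149.
Half-width = 1.282·√0.000644149/1.004258 = 0.03240.
Interval: 0.45099 ± 0.03240 → (0.4186, 0.4834).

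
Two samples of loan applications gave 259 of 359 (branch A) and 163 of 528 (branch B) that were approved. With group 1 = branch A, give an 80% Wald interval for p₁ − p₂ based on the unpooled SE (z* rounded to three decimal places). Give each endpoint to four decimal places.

p̂₁ = 0.72145, p̂₂ = 0.30871, so the observed difference is 0.41274.
SE = √(0.000559779 + 0.000404184) = √0.000963963 = 0.031048.
The 80% critical value is z* = 1.282. Margin = 1.282·0.031048 = 0.03980.
So the interval runs from 0.3729 to 0.4525.

(0.3729, 0.4525)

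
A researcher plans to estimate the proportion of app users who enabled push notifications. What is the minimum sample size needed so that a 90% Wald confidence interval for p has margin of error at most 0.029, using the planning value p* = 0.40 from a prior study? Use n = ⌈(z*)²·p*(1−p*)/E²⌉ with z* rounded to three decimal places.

For 90% confidence, z* = 1.645.
p*(1−p*) = 0.40·0.60 = 0.2400.
(z*)²·p*(1−p*)/E² = 2.706025·0.2400/0.000841 = 772.231.
⌈772.231⌉ = 773.

n = 773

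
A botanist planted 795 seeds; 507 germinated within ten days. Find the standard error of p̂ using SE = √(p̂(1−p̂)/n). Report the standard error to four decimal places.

SE = 0.0170

The sample proportion is 507/795 = 0.63774.
p̂(1−p̂) = 0.231028.
SE = √(0.231028/795) = 0.0170.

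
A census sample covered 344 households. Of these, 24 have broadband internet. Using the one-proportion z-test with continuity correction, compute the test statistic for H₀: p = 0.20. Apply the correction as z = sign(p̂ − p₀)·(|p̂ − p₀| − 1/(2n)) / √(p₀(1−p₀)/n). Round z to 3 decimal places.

p̂ = 24/344 = 0.06977. p̂ − p₀ = -0.130233.
1/(2n) = 0.001453.
Corrected numerator: |-0.130233| − 0.001453 = 0.128780.
SE₀ = √(0.20·0.80/344) = 0.021567.
z = −0.128780/0.021567 = -5.971.

z = -5.971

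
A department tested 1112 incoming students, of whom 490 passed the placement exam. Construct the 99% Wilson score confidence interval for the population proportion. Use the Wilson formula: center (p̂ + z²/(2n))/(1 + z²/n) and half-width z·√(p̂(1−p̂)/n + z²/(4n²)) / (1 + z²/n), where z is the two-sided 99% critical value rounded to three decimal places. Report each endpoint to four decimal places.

(0.4028, 0.4792)

p̂ = 490/1112 = 0.44065; z = 2.576, so z² = 6.635776.
Denominator 1 + z²/n = 1 + 6.635776/1112 = 1.005967.
Adjusted center: (0.44065 + z²/(2n))/1.005967 = 0.44100.
Radicand: p̂(1−p̂)/n + z²/(4n²) = 0.000221652 + 0.000001342 = 0.000222994.
Half-width = 2.576·√0.000222994/1.005967 = 0.03824.
CI: 0.44100 ± 0.03824 = (0.4028, 0.4792).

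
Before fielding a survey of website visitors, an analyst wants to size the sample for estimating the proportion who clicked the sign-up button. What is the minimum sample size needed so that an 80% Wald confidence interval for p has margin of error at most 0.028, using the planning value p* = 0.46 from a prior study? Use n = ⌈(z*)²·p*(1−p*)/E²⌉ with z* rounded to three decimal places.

n = 521

The 80% critical value is z* = 1.282.
p*(1−p*) = 0.46·0.54 = 0.2484.
Required n before rounding: 1.643524 × 0.2484 / 0.028² = 520.729.
⌈520.729⌉ = 521.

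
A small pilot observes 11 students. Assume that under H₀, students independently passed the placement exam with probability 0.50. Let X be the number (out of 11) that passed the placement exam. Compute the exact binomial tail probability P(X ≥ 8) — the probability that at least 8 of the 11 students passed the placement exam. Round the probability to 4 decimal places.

X is binomial with n = 11 and p = 0.50.
P(X ≥ 8) = C(11,8)·0.50^8·0.50^3 + C(11,9)·0.50^9·0.50^2 + C(11,10)·0.50^10·0.50^1 + C(11,11)·0.50^11·0.50^0.
= 0.080566 + 0.026855 + 0.005371 + 0.000488 = 0.1133.

P = 0.1133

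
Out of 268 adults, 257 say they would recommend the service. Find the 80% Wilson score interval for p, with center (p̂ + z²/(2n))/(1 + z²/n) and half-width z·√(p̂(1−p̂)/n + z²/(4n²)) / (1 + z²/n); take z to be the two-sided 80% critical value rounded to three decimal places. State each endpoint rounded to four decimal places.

Here p̂ = 257/268 = 0.95896 and z = 1.282 (z² = 1.643524).
Denominator 1 + z²/n = 1 + 1.643524/268 = 1.006133.
Center = (0.95896 + 0.003066)/1.006133 = 0.95616.
Radicand: p̂(1−p̂)/n + z²/(4n²) = 0.000146866 + 0.000005721 = 0.000152587.
Half-width = z·√(radicand)/denom = 1.282·0.012353/1.006133 = 0.01574.
CI: 0.95616 ± 0.01574 = (0.9404, 0.9719).

(0.9404, 0.9719)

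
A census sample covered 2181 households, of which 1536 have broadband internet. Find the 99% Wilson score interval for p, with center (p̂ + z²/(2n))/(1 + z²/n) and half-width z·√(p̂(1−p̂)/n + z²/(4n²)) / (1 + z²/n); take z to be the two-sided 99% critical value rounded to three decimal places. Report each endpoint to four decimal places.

(0.6785, 0.7288)

p̂ = 1536/2181 = 0.70426; z = 2.576, so z² = 6.635776.
1 + z²/n = 1.003043.
Center = (0.70426 + 0.001521)/1.003043 = 0.70364.
Radicand: p̂(1−p̂)/n + z²/(4n²) = 0.000095496 + 0.000000349 = 0.000095845.
Half-width = 2.576·√0.000095845/1.003043 = 0.02514.
So the interval runs from 0.6785 to 0.7288.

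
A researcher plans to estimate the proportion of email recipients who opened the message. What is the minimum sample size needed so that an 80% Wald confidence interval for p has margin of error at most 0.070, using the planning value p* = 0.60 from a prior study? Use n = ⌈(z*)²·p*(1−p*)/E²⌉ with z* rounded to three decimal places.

n = 81

For 80% confidence, z* = 1.282.
p*(1−p*) = 0.60·0.40 = 0.2400.
Required n before rounding: 1.643524 × 0.2400 / 0.070² = 80.499.
Rounding up, n = 81.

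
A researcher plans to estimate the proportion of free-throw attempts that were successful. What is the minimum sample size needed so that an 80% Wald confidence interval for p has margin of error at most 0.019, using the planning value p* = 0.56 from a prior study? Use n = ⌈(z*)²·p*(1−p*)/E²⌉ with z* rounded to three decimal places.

z* = 1.282 at the 80% level.
p*(1−p*) = 0.2464.
(z*)²·p*(1−p*)/E² = 1.643524·0.2464/0.000361 = 1121.785.
⌈1121.785⌉ = 1122.

n = 1122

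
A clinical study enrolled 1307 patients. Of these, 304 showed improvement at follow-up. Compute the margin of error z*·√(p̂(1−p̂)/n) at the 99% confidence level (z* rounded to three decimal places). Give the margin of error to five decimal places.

ME = 0.03010

p̂ = 304/1307 = 0.23259.
SE(p̂) = √(0.23259·0.76741/1307) = 0.011686.
The 99% critical value is z* = 2.576.
Margin of error = z*·SE = 2.576 × 0.011686 = 0.03010.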